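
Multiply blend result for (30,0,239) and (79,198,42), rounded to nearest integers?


Multiply: C = A×B/255, rounded to nearest integer
R: 30×79/255 = 2370/255 ≈ 9.294 → 9
G: 0×198/255 = 0/255 ≈ 0.000 → 0
B: 239×42/255 = 10038/255 ≈ 39.365 → 39
= RGB(9, 0, 39)


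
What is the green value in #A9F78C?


Color: #A9F78C
R = A9 = 169
G = F7 = 247
B = 8C = 140
Green = 247


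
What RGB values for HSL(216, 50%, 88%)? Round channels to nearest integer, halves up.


H=216°, S=0.50, L=0.88
C = (1-|2L-1|)×S = (1-|0.76|)×0.50 = 0.12
H' = H/60 = 216/60 ≈ 3.6000; X = C×(1-|H' mod 2 - 1|) = 0.048
m = L - C/2 = 0.88 - 0.06 = 0.82
Sector ⌊H'⌋ = 3 → (R',G',B') = (0.0, 0.048, 0.12)
RGB = ((R'+m)×255, (G'+m)×255, (B'+m)×255) = (209.1, 221.34, 239.7)
Round half up → RGB(209, 221, 240)


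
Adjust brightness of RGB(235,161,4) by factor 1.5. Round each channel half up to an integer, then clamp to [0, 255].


Multiply each channel by 1.5, round half up, clamp to [0, 255]
R: 235×1.5 = 352.5 → round → 353 → clamp → 255
G: 161×1.5 = 241.5 → round → 242
B: 4×1.5 = 6
= RGB(255, 242, 6)


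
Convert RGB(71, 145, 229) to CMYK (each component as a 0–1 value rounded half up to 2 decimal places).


R'=71/255≈0.2784, G'=145/255≈0.5686, B'=229/255≈0.8980
K = 1 - max(R',G',B') = 1 - 229/255 = 26/255 = 0.10196… → 0.10
(1-R'-K)/(1-K) simplifies to (max-R)/max with max = 229:
C = (229-71)/229 = 158/229 = 0.68995… → 0.69
M = (229-145)/229 = 84/229 = 0.36681… → 0.37
Y = (229-229)/229 = 0/229 = 0 → 0.00
= CMYK(0.69, 0.37, 0.00, 0.10)


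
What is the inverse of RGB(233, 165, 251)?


Invert: (255-R, 255-G, 255-B)
R: 255-233 = 22
G: 255-165 = 90
B: 255-251 = 4
= RGB(22, 90, 4)


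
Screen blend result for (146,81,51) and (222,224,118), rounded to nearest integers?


Screen: C = 255 - (255-A)×(255-B)/255, rounded to nearest integer
R: 255 - (255-146)×(255-222)/255 = 255 - 3597/255 ≈ 255 - 14.106 = 240.894 → 241
G: 255 - (255-81)×(255-224)/255 = 255 - 5394/255 ≈ 255 - 21.153 = 233.847 → 234
B: 255 - (255-51)×(255-118)/255 = 255 - 27948/255 ≈ 255 - 109.600 = 145.400 → 145
= RGB(241, 234, 145)


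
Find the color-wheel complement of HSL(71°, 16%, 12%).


Complement = opposite side of color wheel = hue + 180°
H' = (71 + 180) mod 360 = 251°
S and L unchanged.
= HSL(251°, 16%, 12%)


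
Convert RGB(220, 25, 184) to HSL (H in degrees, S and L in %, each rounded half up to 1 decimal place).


Normalize: R'=220/255≈0.8627, G'=25/255≈0.0980, B'=184/255≈0.7216
Max=220/255, Min=25/255, Δ=Max-Min=195/255
L = (Max+Min)/2 = (220+25)/510 = 245/510 = 0.48039… → L = 48.0%
L ≤ 0.5 → S = Δ/(Max+Min) = 195/(220+25) = 195/245 = 0.79591… → S = 79.6%
(the 1/255 factors cancel in S and H, so raw channel differences can be used)
Max is R' → H = 60 × (((G-B)/Δ) mod 6) = 60 × (((25-184)/195) mod 6)
  (-159)/195 = -0.8153…; negative, so add 6 → 5.1846…
  H = 60 × 5.1846… = 311.076…° → H = 311.1°
= HSL(311.1°, 79.6%, 48.0%)


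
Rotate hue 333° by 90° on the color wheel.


New hue = (H + rotation) mod 360
New hue = (333 + 90) mod 360
= 423 mod 360
= 63°


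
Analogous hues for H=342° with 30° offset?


Base hue: 342°
Left analog: (342 - 30) mod 360 = 312°
Right analog: (342 + 30) mod 360 = 12°
Analogous hues = 312° and 12°


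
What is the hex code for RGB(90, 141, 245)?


R = 90 → 5A (hex)
G = 141 → 8D (hex)
B = 245 → F5 (hex)
Hex = #5A8DF5


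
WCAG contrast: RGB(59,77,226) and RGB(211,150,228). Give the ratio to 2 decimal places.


Linearize each sRGB channel c=v/255: c/12.92 if c ≤ 0.04045 else ((c+0.055)/1.055)^2.4
L = 0.2126×R_lin + 0.7152×G_lin + 0.0722×B_lin
Color 1 (59,77,226):
  R=59: 59/255≈0.2314 > 0.04045 → ((0.2314+0.055)/1.055)^2.4 ≈ 0.04374
  G=77: 77/255≈0.3020 > 0.04045 → ((0.3020+0.055)/1.055)^2.4 ≈ 0.07421
  B=226: 226/255≈0.8863 > 0.04045 → ((0.8863+0.055)/1.055)^2.4 ≈ 0.76052
  L1 = 0.2126×0.04374 + 0.7152×0.07421 + 0.0722×0.76052 ≈ 0.11729
Color 2 (211,150,228):
  R=211: 211/255≈0.8275 > 0.04045 → ((0.8275+0.055)/1.055)^2.4 ≈ 0.65141
  G=150: 150/255≈0.5882 > 0.04045 → ((0.5882+0.055)/1.055)^2.4 ≈ 0.30499
  B=228: 228/255≈0.8941 > 0.04045 → ((0.8941+0.055)/1.055)^2.4 ≈ 0.77582
  L2 = 0.2126×0.65141 + 0.7152×0.30499 + 0.0722×0.77582 ≈ 0.41263
Lighter = 0.41263, Darker = 0.11729
Ratio = (L_lighter + 0.05) / (L_darker + 0.05)
Ratio = (0.41263 + 0.05) / (0.11729 + 0.05) = 0.46263 / 0.16729 ≈ 2.7655
Ratio ≈ 2.77:1


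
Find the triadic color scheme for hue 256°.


Triadic: equally spaced at 120° intervals
H1 = 256°
H2 = (256 + 120) mod 360 = 16°
H3 = (256 + 240) mod 360 = 136°
Triadic = 256°, 16°, 136°


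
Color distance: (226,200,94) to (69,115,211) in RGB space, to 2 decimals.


d = √[(R₁-R₂)² + (G₁-G₂)² + (B₁-B₂)²]
d = √[(226-69)² + (200-115)² + (94-211)²]
d = √[24649 + 7225 + 13689]
d = √45563
d ≈ 213.45


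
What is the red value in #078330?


Color: #078330
R = 07 = 7
G = 83 = 131
B = 30 = 48
Red = 7


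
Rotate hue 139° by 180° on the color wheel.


New hue = (H + rotation) mod 360
New hue = (139 + 180) mod 360
= 319 mod 360
= 319°


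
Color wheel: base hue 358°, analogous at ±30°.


Base hue: 358°
Left analog: (358 - 30) mod 360 = 328°
Right analog: (358 + 30) mod 360 = 28°
Analogous hues = 328° and 28°


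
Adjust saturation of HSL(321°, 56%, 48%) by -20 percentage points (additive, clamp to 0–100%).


Original S = 56%
Adjustment = -20 percentage points
New S = 56 + (-20) = 36
Clamp to [0, 100] → 36
= HSL(321°, 36%, 48%)


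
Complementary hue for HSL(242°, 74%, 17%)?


Complement = opposite side of color wheel = hue + 180°
H' = (242 + 180) mod 360 = 62°
S and L unchanged.
= HSL(62°, 74%, 17%)


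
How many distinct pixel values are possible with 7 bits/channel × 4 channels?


Total bits = 7 bits/channel × 4 channels = 28 bits
Distinct pixel values = 2^28
= 268,435,456 pixel values


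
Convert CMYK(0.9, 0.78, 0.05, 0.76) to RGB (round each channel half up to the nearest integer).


R = 255 × (1-C) × (1-K) = 255 × 0.10 × 0.24 = 6.12 → 6
G = 255 × (1-M) × (1-K) = 255 × 0.22 × 0.24 = 13.464 → 13
B = 255 × (1-Y) × (1-K) = 255 × 0.95 × 0.24 = 58.14 → 58
= RGB(6, 13, 58)


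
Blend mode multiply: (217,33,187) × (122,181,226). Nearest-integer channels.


Multiply: C = A×B/255, rounded to nearest integer
R: 217×122/255 = 26474/255 ≈ 103.820 → 104
G: 33×181/255 = 5973/255 ≈ 23.424 → 23
B: 187×226/255 = 42262/255 ≈ 165.733 → 166
= RGB(104, 23, 166)


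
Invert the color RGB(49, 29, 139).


Invert: (255-R, 255-G, 255-B)
R: 255-49 = 206
G: 255-29 = 226
B: 255-139 = 116
= RGB(206, 226, 116)


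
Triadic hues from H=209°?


Triadic: equally spaced at 120° intervals
H1 = 209°
H2 = (209 + 120) mod 360 = 329°
H3 = (209 + 240) mod 360 = 89°
Triadic = 209°, 329°, 89°


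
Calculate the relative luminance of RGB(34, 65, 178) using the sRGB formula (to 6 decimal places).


Linearize each channel (sRGB transfer function): c = v/255; c_lin = c/12.92 if c ≤ 0.04045, else ((c+0.055)/1.055)^2.4
  R: 34/255 ≈ 0.133333 > 0.04045 → ((0.133333+0.055)/1.055)^2.4 ≈ 0.015996
  G: 65/255 ≈ 0.254902 > 0.04045 → ((0.254902+0.055)/1.055)^2.4 ≈ 0.052861
  B: 178/255 ≈ 0.698039 > 0.04045 → ((0.698039+0.055)/1.055)^2.4 ≈ 0.445201
R_lin = 0.015996, G_lin = 0.052861, B_lin = 0.445201
L = 0.2126×R + 0.7152×G + 0.0722×B
L = 0.2126×0.015996 + 0.7152×0.052861 + 0.0722×0.445201
L ≈ 0.073350


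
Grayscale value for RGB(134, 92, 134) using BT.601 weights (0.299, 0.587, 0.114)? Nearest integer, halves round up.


Gray = 0.299×R + 0.587×G + 0.114×B
Gray = 0.299×134 + 0.587×92 + 0.114×134
Gray = 40.066 + 54.004 + 15.276
Gray = 109.346 → round half up → 109
Gray = 109


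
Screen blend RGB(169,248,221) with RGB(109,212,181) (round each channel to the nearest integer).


Screen: C = 255 - (255-A)×(255-B)/255, rounded to nearest integer
R: 255 - (255-169)×(255-109)/255 = 255 - 12556/255 ≈ 255 - 49.239 = 205.761 → 206
G: 255 - (255-248)×(255-212)/255 = 255 - 301/255 ≈ 255 - 1.180 = 253.820 → 254
B: 255 - (255-221)×(255-181)/255 = 255 - 2516/255 ≈ 255 - 9.867 = 245.133 → 245
= RGB(206, 254, 245)


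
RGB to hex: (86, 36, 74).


R = 86 → 56 (hex)
G = 36 → 24 (hex)
B = 74 → 4A (hex)
Hex = #56244A


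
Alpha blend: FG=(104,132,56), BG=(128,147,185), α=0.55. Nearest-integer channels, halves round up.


C = α×F + (1-α)×B, with 1-α = 0.45
R: 0.55×104 + 0.45×128 = 57.20 + 57.60 = 114.80 → 115
G: 0.55×132 + 0.45×147 = 72.60 + 66.15 = 138.75 → 139
B: 0.55×56 + 0.45×185 = 30.80 + 83.25 = 114.05 → 114
= RGB(115, 139, 114)


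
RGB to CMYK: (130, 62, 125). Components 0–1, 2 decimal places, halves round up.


R'=130/255≈0.5098, G'=62/255≈0.2431, B'=125/255≈0.4902
K = 1 - max(R',G',B') = 1 - 130/255 = 125/255 = 0.49019… → 0.49
(1-R'-K)/(1-K) simplifies to (max-R)/max with max = 130:
C = (130-130)/130 = 0/130 = 0 → 0.00
M = (130-62)/130 = 68/130 = 0.52307… → 0.52
Y = (130-125)/130 = 5/130 = 0.03846… → 0.04
= CMYK(0.00, 0.52, 0.04, 0.49)


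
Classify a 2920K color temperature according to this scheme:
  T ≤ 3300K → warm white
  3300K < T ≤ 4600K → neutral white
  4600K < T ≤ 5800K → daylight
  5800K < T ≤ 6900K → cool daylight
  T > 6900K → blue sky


Temperature: 2920K
2920K ≤ 3300K → warm white
Classification: warm white


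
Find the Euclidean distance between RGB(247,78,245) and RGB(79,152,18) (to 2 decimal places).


d = √[(R₁-R₂)² + (G₁-G₂)² + (B₁-B₂)²]
d = √[(247-79)² + (78-152)² + (245-18)²]
d = √[28224 + 5476 + 51529]
d = √85229
d ≈ 291.94


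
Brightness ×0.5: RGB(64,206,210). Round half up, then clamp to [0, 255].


Multiply each channel by 0.5, round half up, clamp to [0, 255]
R: 64×0.5 = 32
G: 206×0.5 = 103
B: 210×0.5 = 105
= RGB(32, 103, 105)


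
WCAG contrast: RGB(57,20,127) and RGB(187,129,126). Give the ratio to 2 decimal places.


Linearize each sRGB channel c=v/255: c/12.92 if c ≤ 0.04045 else ((c+0.055)/1.055)^2.4
L = 0.2126×R_lin + 0.7152×G_lin + 0.0722×B_lin
Color 1 (57,20,127):
  R=57: 57/255≈0.2235 > 0.04045 → ((0.2235+0.055)/1.055)^2.4 ≈ 0.04092
  G=20: 20/255≈0.0784 > 0.04045 → ((0.0784+0.055)/1.055)^2.4 ≈ 0.00700
  B=127: 127/255≈0.4980 > 0.04045 → ((0.4980+0.055)/1.055)^2.4 ≈ 0.21223
  L1 = 0.2126×0.04092 + 0.7152×0.00700 + 0.0722×0.21223 ≈ 0.02902
Color 2 (187,129,126):
  R=187: 187/255≈0.7333 > 0.04045 → ((0.7333+0.055)/1.055)^2.4 ≈ 0.49693
  G=129: 129/255≈0.5059 > 0.04045 → ((0.5059+0.055)/1.055)^2.4 ≈ 0.21953
  B=126: 126/255≈0.4941 > 0.04045 → ((0.4941+0.055)/1.055)^2.4 ≈ 0.20864
  L2 = 0.2126×0.49693 + 0.7152×0.21953 + 0.0722×0.20864 ≈ 0.27772
Lighter = 0.27772, Darker = 0.02902
Ratio = (L_lighter + 0.05) / (L_darker + 0.05)
Ratio = (0.27772 + 0.05) / (0.02902 + 0.05) = 0.32772 / 0.07902 ≈ 4.1470
Ratio ≈ 4.15:1


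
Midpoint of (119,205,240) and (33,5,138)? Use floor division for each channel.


Midpoint: each channel = ⌊(C₁+C₂)/2⌋
R: ⌊(119+33)/2⌋ = 76
G: ⌊(205+5)/2⌋ = 105
B: ⌊(240+138)/2⌋ = 189
= RGB(76, 105, 189)


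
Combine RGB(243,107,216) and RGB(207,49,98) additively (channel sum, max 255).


Additive: each channel = min(255, C₁+C₂)
R: 243+207 = 450 → 255
G: 107+49 = 156 → 156
B: 216+98 = 314 → 255
= RGB(255, 156, 255)


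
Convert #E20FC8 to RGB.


E2 → 226 (R)
0F → 15 (G)
C8 → 200 (B)
= RGB(226, 15, 200)


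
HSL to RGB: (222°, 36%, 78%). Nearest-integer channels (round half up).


H=222°, S=0.36, L=0.78
C = (1-|2L-1|)×S = (1-|0.56|)×0.36 = 0.1584
H' = H/60 = 222/60 ≈ 3.7000; X = C×(1-|H' mod 2 - 1|) = 0.04752
m = L - C/2 = 0.78 - 0.0792 = 0.7008
Sector ⌊H'⌋ = 3 → (R',G',B') = (0.0, 0.04752, 0.1584)
RGB = ((R'+m)×255, (G'+m)×255, (B'+m)×255) = (178.704, 190.8216, 219.096)
Round half up → RGB(179, 191, 219)


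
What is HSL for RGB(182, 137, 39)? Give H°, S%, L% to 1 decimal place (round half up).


Normalize: R'=182/255≈0.7137, G'=137/255≈0.5373, B'=39/255≈0.1529
Max=182/255, Min=39/255, Δ=Max-Min=143/255
L = (Max+Min)/2 = (182+39)/510 = 221/510 = 0.43333… → L = 43.3%
L ≤ 0.5 → S = Δ/(Max+Min) = 143/(182+39) = 143/221 = 0.64705… → S = 64.7%
(the 1/255 factors cancel in S and H, so raw channel differences can be used)
Max is R' → H = 60 × (((G-B)/Δ) mod 6) = 60 × (((137-39)/143) mod 6)
  98/143 = 0.6853…
  H = 60 × 0.6853… = 41.118…° → H = 41.1°
= HSL(41.1°, 64.7%, 43.3%)


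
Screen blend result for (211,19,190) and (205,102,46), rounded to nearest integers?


Screen: C = 255 - (255-A)×(255-B)/255, rounded to nearest integer
R: 255 - (255-211)×(255-205)/255 = 255 - 2200/255 ≈ 255 - 8.627 = 246.373 → 246
G: 255 - (255-19)×(255-102)/255 = 255 - 36108/255 ≈ 255 - 141.600 = 113.400 → 113
B: 255 - (255-190)×(255-46)/255 = 255 - 13585/255 ≈ 255 - 53.275 = 201.725 → 202
= RGB(246, 113, 202)


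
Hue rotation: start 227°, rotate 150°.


New hue = (H + rotation) mod 360
New hue = (227 + 150) mod 360
= 377 mod 360
= 17°


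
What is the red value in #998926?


Color: #998926
R = 99 = 153
G = 89 = 137
B = 26 = 38
Red = 153


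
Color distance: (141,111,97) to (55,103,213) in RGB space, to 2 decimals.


d = √[(R₁-R₂)² + (G₁-G₂)² + (B₁-B₂)²]
d = √[(141-55)² + (111-103)² + (97-213)²]
d = √[7396 + 64 + 13456]
d = √20916
d ≈ 144.62


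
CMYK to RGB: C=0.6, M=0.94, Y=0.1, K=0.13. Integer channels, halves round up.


R = 255 × (1-C) × (1-K) = 255 × 0.40 × 0.87 = 88.74 → 89
G = 255 × (1-M) × (1-K) = 255 × 0.06 × 0.87 = 13.311 → 13
B = 255 × (1-Y) × (1-K) = 255 × 0.90 × 0.87 = 199.665 → 200
= RGB(89, 13, 200)


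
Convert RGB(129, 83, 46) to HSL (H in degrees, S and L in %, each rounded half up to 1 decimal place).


Normalize: R'=129/255≈0.5059, G'=83/255≈0.3255, B'=46/255≈0.1804
Max=129/255, Min=46/255, Δ=Max-Min=83/255
L = (Max+Min)/2 = (129+46)/510 = 175/510 = 0.34313… → L = 34.3%
L ≤ 0.5 → S = Δ/(Max+Min) = 83/(129+46) = 83/175 = 0.47428… → S = 47.4%
(the 1/255 factors cancel in S and H, so raw channel differences can be used)
Max is R' → H = 60 × (((G-B)/Δ) mod 6) = 60 × (((83-46)/83) mod 6)
  37/83 = 0.4457…
  H = 60 × 0.4457… = 26.746…° → H = 26.7°
= HSL(26.7°, 47.4%, 34.3%)


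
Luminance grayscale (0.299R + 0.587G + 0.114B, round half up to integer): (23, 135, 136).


Gray = 0.299×R + 0.587×G + 0.114×B
Gray = 0.299×23 + 0.587×135 + 0.114×136
Gray = 6.877 + 79.245 + 15.504
Gray = 101.626 → round half up → 102
Gray = 102


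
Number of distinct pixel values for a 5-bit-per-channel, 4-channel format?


Total bits = 5 bits/channel × 4 channels = 20 bits
Distinct pixel values = 2^20
= 1,048,576 pixel values


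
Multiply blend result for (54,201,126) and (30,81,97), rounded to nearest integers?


Multiply: C = A×B/255, rounded to nearest integer
R: 54×30/255 = 1620/255 ≈ 6.353 → 6
G: 201×81/255 = 16281/255 ≈ 63.847 → 64
B: 126×97/255 = 12222/255 ≈ 47.929 → 48
= RGB(6, 64, 48)


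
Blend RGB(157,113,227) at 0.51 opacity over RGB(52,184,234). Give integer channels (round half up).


C = α×F + (1-α)×B, with 1-α = 0.49
R: 0.51×157 + 0.49×52 = 80.07 + 25.48 = 105.55 → 106
G: 0.51×113 + 0.49×184 = 57.63 + 90.16 = 147.79 → 148
B: 0.51×227 + 0.49×234 = 115.77 + 114.66 = 230.43 → 230
= RGB(106, 148, 230)


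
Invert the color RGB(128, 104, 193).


Invert: (255-R, 255-G, 255-B)
R: 255-128 = 127
G: 255-104 = 151
B: 255-193 = 62
= RGB(127, 151, 62)


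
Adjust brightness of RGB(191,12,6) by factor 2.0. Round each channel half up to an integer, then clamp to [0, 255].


Multiply each channel by 2.0, round half up, clamp to [0, 255]
R: 191×2.0 = 382 → clamp → 255
G: 12×2.0 = 24
B: 6×2.0 = 12
= RGB(255, 24, 12)


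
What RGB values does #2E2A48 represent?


2E → 46 (R)
2A → 42 (G)
48 → 72 (B)
= RGB(46, 42, 72)


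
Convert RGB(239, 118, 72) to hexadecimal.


R = 239 → EF (hex)
G = 118 → 76 (hex)
B = 72 → 48 (hex)
Hex = #EF7648


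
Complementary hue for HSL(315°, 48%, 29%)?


Complement = opposite side of color wheel = hue + 180°
H' = (315 + 180) mod 360 = 135°
S and L unchanged.
= HSL(135°, 48%, 29%)


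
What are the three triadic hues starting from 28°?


Triadic: equally spaced at 120° intervals
H1 = 28°
H2 = (28 + 120) mod 360 = 148°
H3 = (28 + 240) mod 360 = 268°
Triadic = 28°, 148°, 268°


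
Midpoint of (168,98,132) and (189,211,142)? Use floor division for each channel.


Midpoint: each channel = ⌊(C₁+C₂)/2⌋
R: ⌊(168+189)/2⌋ = 178
G: ⌊(98+211)/2⌋ = 154
B: ⌊(132+142)/2⌋ = 137
= RGB(178, 154, 137)


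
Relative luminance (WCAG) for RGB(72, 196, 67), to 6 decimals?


Linearize each channel (sRGB transfer function): c = v/255; c_lin = c/12.92 if c ≤ 0.04045, else ((c+0.055)/1.055)^2.4
  R: 72/255 ≈ 0.282353 > 0.04045 → ((0.282353+0.055)/1.055)^2.4 ≈ 0.064803
  G: 196/255 ≈ 0.768627 > 0.04045 → ((0.768627+0.055)/1.055)^2.4 ≈ 0.552011
  B: 67/255 ≈ 0.262745 > 0.04045 → ((0.262745+0.055)/1.055)^2.4 ≈ 0.056128
R_lin = 0.064803, G_lin = 0.552011, B_lin = 0.056128
L = 0.2126×R + 0.7152×G + 0.0722×B
L = 0.2126×0.064803 + 0.7152×0.552011 + 0.0722×0.056128
L ≈ 0.412628


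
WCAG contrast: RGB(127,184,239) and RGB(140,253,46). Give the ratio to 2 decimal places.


Linearize each sRGB channel c=v/255: c/12.92 if c ≤ 0.04045 else ((c+0.055)/1.055)^2.4
L = 0.2126×R_lin + 0.7152×G_lin + 0.0722×B_lin
Color 1 (127,184,239):
  R=127: 127/255≈0.4980 > 0.04045 → ((0.4980+0.055)/1.055)^2.4 ≈ 0.21223
  G=184: 184/255≈0.7216 > 0.04045 → ((0.7216+0.055)/1.055)^2.4 ≈ 0.47932
  B=239: 239/255≈0.9373 > 0.04045 → ((0.9373+0.055)/1.055)^2.4 ≈ 0.86316
  L1 = 0.2126×0.21223 + 0.7152×0.47932 + 0.0722×0.86316 ≈ 0.45025
Color 2 (140,253,46):
  R=140: 140/255≈0.5490 > 0.04045 → ((0.5490+0.055)/1.055)^2.4 ≈ 0.26225
  G=253: 253/255≈0.9922 > 0.04045 → ((0.9922+0.055)/1.055)^2.4 ≈ 0.98225
  B=46: 46/255≈0.1804 > 0.04045 → ((0.1804+0.055)/1.055)^2.4 ≈ 0.02732
  L2 = 0.2126×0.26225 + 0.7152×0.98225 + 0.0722×0.02732 ≈ 0.76023
Lighter = 0.76023, Darker = 0.45025
Ratio = (L_lighter + 0.05) / (L_darker + 0.05)
Ratio = (0.76023 + 0.05) / (0.45025 + 0.05) = 0.81023 / 0.50025 ≈ 1.6197
Ratio ≈ 1.62:1


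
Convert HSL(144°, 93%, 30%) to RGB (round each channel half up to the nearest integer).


H=144°, S=0.93, L=0.30
C = (1-|2L-1|)×S = (1-|-0.40|)×0.93 = 0.558
H' = H/60 = 144/60 ≈ 2.4000; X = C×(1-|H' mod 2 - 1|) = 0.2232
m = L - C/2 = 0.30 - 0.279 = 0.021
Sector ⌊H'⌋ = 2 → (R',G',B') = (0.0, 0.558, 0.2232)
RGB = ((R'+m)×255, (G'+m)×255, (B'+m)×255) = (5.355, 147.645, 62.271)
Round half up → RGB(5, 148, 62)


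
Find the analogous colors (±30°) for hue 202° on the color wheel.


Base hue: 202°
Left analog: (202 - 30) mod 360 = 172°
Right analog: (202 + 30) mod 360 = 232°
Analogous hues = 172° and 232°


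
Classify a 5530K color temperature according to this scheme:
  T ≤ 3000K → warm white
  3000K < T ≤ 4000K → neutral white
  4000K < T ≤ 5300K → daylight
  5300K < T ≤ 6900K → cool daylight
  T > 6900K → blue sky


Temperature: 5530K
5300K < 5530K ≤ 6900K → cool daylight
Classification: cool daylight


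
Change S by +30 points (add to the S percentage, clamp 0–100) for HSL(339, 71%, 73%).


Original S = 71%
Adjustment = +30 percentage points
New S = 71 + (30) = 101
Clamp to [0, 100] → 100
= HSL(339°, 100%, 73%)


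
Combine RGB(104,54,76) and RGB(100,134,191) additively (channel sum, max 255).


Additive: each channel = min(255, C₁+C₂)
R: 104+100 = 204 → 204
G: 54+134 = 188 → 188
B: 76+191 = 267 → 255
= RGB(204, 188, 255)


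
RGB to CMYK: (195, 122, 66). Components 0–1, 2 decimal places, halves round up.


R'=195/255≈0.7647, G'=122/255≈0.4784, B'=66/255≈0.2588
K = 1 - max(R',G',B') = 1 - 195/255 = 60/255 = 0.23529… → 0.24
(1-R'-K)/(1-K) simplifies to (max-R)/max with max = 195:
C = (195-195)/195 = 0/195 = 0 → 0.00
M = (195-122)/195 = 73/195 = 0.37435… → 0.37
Y = (195-66)/195 = 129/195 = 0.66153… → 0.66
= CMYK(0.00, 0.37, 0.66, 0.24)


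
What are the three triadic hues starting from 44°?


Triadic: equally spaced at 120° intervals
H1 = 44°
H2 = (44 + 120) mod 360 = 164°
H3 = (44 + 240) mod 360 = 284°
Triadic = 44°, 164°, 284°


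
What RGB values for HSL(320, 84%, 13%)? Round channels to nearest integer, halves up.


H=320°, S=0.84, L=0.13
C = (1-|2L-1|)×S = (1-|-0.74|)×0.84 = 0.2184
H' = H/60 = 320/60 ≈ 5.3333; X = C×(1-|H' mod 2 - 1|) = 0.1456
m = L - C/2 = 0.13 - 0.1092 = 0.0208
Sector ⌊H'⌋ = 5 → (R',G',B') = (0.2184, 0.0, 0.1456)
RGB = ((R'+m)×255, (G'+m)×255, (B'+m)×255) = (60.996, 5.304, 42.432)
Round half up → RGB(61, 5, 42)


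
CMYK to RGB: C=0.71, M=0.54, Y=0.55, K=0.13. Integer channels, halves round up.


R = 255 × (1-C) × (1-K) = 255 × 0.29 × 0.87 = 64.3365 → 64
G = 255 × (1-M) × (1-K) = 255 × 0.46 × 0.87 = 102.051 → 102
B = 255 × (1-Y) × (1-K) = 255 × 0.45 × 0.87 = 99.8325 → 100
= RGB(64, 102, 100)


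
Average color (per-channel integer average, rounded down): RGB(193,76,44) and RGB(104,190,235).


Midpoint: each channel = ⌊(C₁+C₂)/2⌋
R: ⌊(193+104)/2⌋ = 148
G: ⌊(76+190)/2⌋ = 133
B: ⌊(44+235)/2⌋ = 139
= RGB(148, 133, 139)


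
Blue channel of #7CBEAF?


Color: #7CBEAF
R = 7C = 124
G = BE = 190
B = AF = 175
Blue = 175


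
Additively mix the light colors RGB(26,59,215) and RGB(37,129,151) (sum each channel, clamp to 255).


Additive: each channel = min(255, C₁+C₂)
R: 26+37 = 63 → 63
G: 59+129 = 188 → 188
B: 215+151 = 366 → 255
= RGB(63, 188, 255)


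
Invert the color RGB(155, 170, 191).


Invert: (255-R, 255-G, 255-B)
R: 255-155 = 100
G: 255-170 = 85
B: 255-191 = 64
= RGB(100, 85, 64)


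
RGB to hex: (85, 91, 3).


R = 85 → 55 (hex)
G = 91 → 5B (hex)
B = 3 → 03 (hex)
Hex = #555B03


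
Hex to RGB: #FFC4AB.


FF → 255 (R)
C4 → 196 (G)
AB → 171 (B)
= RGB(255, 196, 171)


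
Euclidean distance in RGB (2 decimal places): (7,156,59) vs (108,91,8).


d = √[(R₁-R₂)² + (G₁-G₂)² + (B₁-B₂)²]
d = √[(7-108)² + (156-91)² + (59-8)²]
d = √[10201 + 4225 + 2601]
d = √17027
d ≈ 130.49


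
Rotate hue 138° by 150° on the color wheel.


New hue = (H + rotation) mod 360
New hue = (138 + 150) mod 360
= 288 mod 360
= 288°


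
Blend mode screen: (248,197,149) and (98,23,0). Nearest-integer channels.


Screen: C = 255 - (255-A)×(255-B)/255, rounded to nearest integer
R: 255 - (255-248)×(255-98)/255 = 255 - 1099/255 ≈ 255 - 4.310 = 250.690 → 251
G: 255 - (255-197)×(255-23)/255 = 255 - 13456/255 ≈ 255 - 52.769 = 202.231 → 202
B: 255 - (255-149)×(255-0)/255 = 255 - 27030/255 ≈ 255 - 106.000 = 149.000 → 149
= RGB(251, 202, 149)


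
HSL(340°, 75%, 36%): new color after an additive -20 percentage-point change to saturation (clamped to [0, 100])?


Original S = 75%
Adjustment = -20 percentage points
New S = 75 + (-20) = 55
Clamp to [0, 100] → 55
= HSL(340°, 55%, 36%)


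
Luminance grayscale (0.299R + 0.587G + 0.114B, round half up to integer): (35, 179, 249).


Gray = 0.299×R + 0.587×G + 0.114×B
Gray = 0.299×35 + 0.587×179 + 0.114×249
Gray = 10.465 + 105.073 + 28.386
Gray = 143.924 → round half up → 144
Gray = 144


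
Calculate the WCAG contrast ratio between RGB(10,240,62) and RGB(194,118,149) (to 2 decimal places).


Linearize each sRGB channel c=v/255: c/12.92 if c ≤ 0.04045 else ((c+0.055)/1.055)^2.4
L = 0.2126×R_lin + 0.7152×G_lin + 0.0722×B_lin
Color 1 (10,240,62):
  R=10: 10/255≈0.0392 ≤ 0.04045 → 0.0392/12.92 ≈ 0.00304
  G=240: 240/255≈0.9412 > 0.04045 → ((0.9412+0.055)/1.055)^2.4 ≈ 0.87137
  B=62: 62/255≈0.2431 > 0.04045 → ((0.2431+0.055)/1.055)^2.4 ≈ 0.04817
  L1 = 0.2126×0.00304 + 0.7152×0.87137 + 0.0722×0.04817 ≈ 0.62733
Color 2 (194,118,149):
  R=194: 194/255≈0.7608 > 0.04045 → ((0.7608+0.055)/1.055)^2.4 ≈ 0.53948
  G=118: 118/255≈0.4627 > 0.04045 → ((0.4627+0.055)/1.055)^2.4 ≈ 0.18116
  B=149: 149/255≈0.5843 > 0.04045 → ((0.5843+0.055)/1.055)^2.4 ≈ 0.30054
  L2 = 0.2126×0.53948 + 0.7152×0.18116 + 0.0722×0.30054 ≈ 0.26596
Lighter = 0.62733, Darker = 0.26596
Ratio = (L_lighter + 0.05) / (L_darker + 0.05)
Ratio = (0.62733 + 0.05) / (0.26596 + 0.05) = 0.67733 / 0.31596 ≈ 2.1437
Ratio ≈ 2.14:1


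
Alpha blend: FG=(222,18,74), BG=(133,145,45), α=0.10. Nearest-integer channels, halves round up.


C = α×F + (1-α)×B, with 1-α = 0.90
R: 0.10×222 + 0.90×133 = 22.20 + 119.70 = 141.90 → 142
G: 0.10×18 + 0.90×145 = 1.80 + 130.50 = 132.30 → 132
B: 0.10×74 + 0.90×45 = 7.40 + 40.50 = 47.90 → 48
= RGB(142, 132, 48)


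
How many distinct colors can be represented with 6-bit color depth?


Colors = 2^bits = 2^6
= 64 colors


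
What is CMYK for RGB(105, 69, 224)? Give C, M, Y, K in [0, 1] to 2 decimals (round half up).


R'=105/255≈0.4118, G'=69/255≈0.2706, B'=224/255≈0.8784
K = 1 - max(R',G',B') = 1 - 224/255 = 31/255 = 0.12156… → 0.12
(1-R'-K)/(1-K) simplifies to (max-R)/max with max = 224:
C = (224-105)/224 = 119/224 = 0.53125 → 0.53
M = (224-69)/224 = 155/224 = 0.69196… → 0.69
Y = (224-224)/224 = 0/224 = 0 → 0.00
= CMYK(0.53, 0.69, 0.00, 0.12)


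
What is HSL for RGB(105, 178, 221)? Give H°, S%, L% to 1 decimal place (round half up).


Normalize: R'=105/255≈0.4118, G'=178/255≈0.6980, B'=221/255≈0.8667
Max=221/255, Min=105/255, Δ=Max-Min=116/255
L = (Max+Min)/2 = (221+105)/510 = 326/510 = 0.63921… → L = 63.9%
L > 0.5 → S = Δ/(2-Max-Min) = 116/(510-221-105) = 116/184 = 0.63043… → S = 63.0%
(the 1/255 factors cancel in S and H, so raw channel differences can be used)
Max is B' → H = 60 × ((R-G)/Δ + 4) = 60 × ((105-178)/116 + 4)
  -73/116 + 4 = -0.6293… + 4 = 3.3706…
  H = 60 × 3.3706… = 202.241…° → H = 202.2°
= HSL(202.2°, 63.0%, 63.9%)


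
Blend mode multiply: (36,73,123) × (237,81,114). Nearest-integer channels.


Multiply: C = A×B/255, rounded to nearest integer
R: 36×237/255 = 8532/255 ≈ 33.459 → 33
G: 73×81/255 = 5913/255 ≈ 23.188 → 23
B: 123×114/255 = 14022/255 ≈ 54.988 → 55
= RGB(33, 23, 55)


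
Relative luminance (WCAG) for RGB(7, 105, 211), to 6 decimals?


Linearize each channel (sRGB transfer function): c = v/255; c_lin = c/12.92 if c ≤ 0.04045, else ((c+0.055)/1.055)^2.4
  R: 7/255 ≈ 0.027451 ≤ 0.04045 → 0.027451/12.92 ≈ 0.002125
  G: 105/255 ≈ 0.411765 > 0.04045 → ((0.411765+0.055)/1.055)^2.4 ≈ 0.141263
  B: 211/255 ≈ 0.827451 > 0.04045 → ((0.827451+0.055)/1.055)^2.4 ≈ 0.651406
R_lin = 0.002125, G_lin = 0.141263, B_lin = 0.651406
L = 0.2126×R + 0.7152×G + 0.0722×B
L = 0.2126×0.002125 + 0.7152×0.141263 + 0.0722×0.651406
L ≈ 0.148515


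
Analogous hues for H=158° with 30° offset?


Base hue: 158°
Left analog: (158 - 30) mod 360 = 128°
Right analog: (158 + 30) mod 360 = 188°
Analogous hues = 128° and 188°


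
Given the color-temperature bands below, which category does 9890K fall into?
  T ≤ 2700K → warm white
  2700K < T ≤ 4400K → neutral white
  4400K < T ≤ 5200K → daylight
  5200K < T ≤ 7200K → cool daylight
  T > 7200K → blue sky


Temperature: 9890K
9890K > 7200K → blue sky
Classification: blue sky


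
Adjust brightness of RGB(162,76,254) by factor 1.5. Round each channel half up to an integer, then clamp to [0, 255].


Multiply each channel by 1.5, round half up, clamp to [0, 255]
R: 162×1.5 = 243
G: 76×1.5 = 114
B: 254×1.5 = 381 → clamp → 255
= RGB(243, 114, 255)


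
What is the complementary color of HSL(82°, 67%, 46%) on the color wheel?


Complement = opposite side of color wheel = hue + 180°
H' = (82 + 180) mod 360 = 262°
S and L unchanged.
= HSL(262°, 67%, 46%)


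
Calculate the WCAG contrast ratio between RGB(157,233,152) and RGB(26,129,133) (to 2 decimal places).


Linearize each sRGB channel c=v/255: c/12.92 if c ≤ 0.04045 else ((c+0.055)/1.055)^2.4
L = 0.2126×R_lin + 0.7152×G_lin + 0.0722×B_lin
Color 1 (157,233,152):
  R=157: 157/255≈0.6157 > 0.04045 → ((0.6157+0.055)/1.055)^2.4 ≈ 0.33716
  G=233: 233/255≈0.9137 > 0.04045 → ((0.9137+0.055)/1.055)^2.4 ≈ 0.81485
  B=152: 152/255≈0.5961 > 0.04045 → ((0.5961+0.055)/1.055)^2.4 ≈ 0.31399
  L1 = 0.2126×0.33716 + 0.7152×0.81485 + 0.0722×0.31399 ≈ 0.67713
Color 2 (26,129,133):
  R=26: 26/255≈0.1020 > 0.04045 → ((0.1020+0.055)/1.055)^2.4 ≈ 0.01033
  G=129: 129/255≈0.5059 > 0.04045 → ((0.5059+0.055)/1.055)^2.4 ≈ 0.21953
  B=133: 133/255≈0.5216 > 0.04045 → ((0.5216+0.055)/1.055)^2.4 ≈ 0.23455
  L2 = 0.2126×0.01033 + 0.7152×0.21953 + 0.0722×0.23455 ≈ 0.17614
Lighter = 0.67713, Darker = 0.17614
Ratio = (L_lighter + 0.05) / (L_darker + 0.05)
Ratio = (0.67713 + 0.05) / (0.17614 + 0.05) = 0.72713 / 0.22614 ≈ 3.2155
Ratio ≈ 3.22:1


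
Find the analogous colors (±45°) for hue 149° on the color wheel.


Base hue: 149°
Left analog: (149 - 45) mod 360 = 104°
Right analog: (149 + 45) mod 360 = 194°
Analogous hues = 104° and 194°


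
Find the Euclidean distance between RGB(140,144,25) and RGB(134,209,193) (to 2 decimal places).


d = √[(R₁-R₂)² + (G₁-G₂)² + (B₁-B₂)²]
d = √[(140-134)² + (144-209)² + (25-193)²]
d = √[36 + 4225 + 28224]
d = √32485
d ≈ 180.24


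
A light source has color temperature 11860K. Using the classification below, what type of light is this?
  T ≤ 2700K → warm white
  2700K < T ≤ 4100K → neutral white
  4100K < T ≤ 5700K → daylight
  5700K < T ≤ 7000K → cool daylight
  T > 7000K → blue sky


Temperature: 11860K
11860K > 7000K → blue sky
Classification: blue sky


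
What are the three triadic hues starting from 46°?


Triadic: equally spaced at 120° intervals
H1 = 46°
H2 = (46 + 120) mod 360 = 166°
H3 = (46 + 240) mod 360 = 286°
Triadic = 46°, 166°, 286°


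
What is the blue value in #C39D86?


Color: #C39D86
R = C3 = 195
G = 9D = 157
B = 86 = 134
Blue = 134


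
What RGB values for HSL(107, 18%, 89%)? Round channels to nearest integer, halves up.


H=107°, S=0.18, L=0.89
C = (1-|2L-1|)×S = (1-|0.78|)×0.18 = 0.0396
H' = H/60 = 107/60 ≈ 1.7833; X = C×(1-|H' mod 2 - 1|) = 0.00858
m = L - C/2 = 0.89 - 0.0198 = 0.8702
Sector ⌊H'⌋ = 1 → (R',G',B') = (0.00858, 0.0396, 0.0)
RGB = ((R'+m)×255, (G'+m)×255, (B'+m)×255) = (224.0889, 231.999, 221.901)
Round half up → RGB(224, 232, 222)


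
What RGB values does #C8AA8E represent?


C8 → 200 (R)
AA → 170 (G)
8E → 142 (B)
= RGB(200, 170, 142)


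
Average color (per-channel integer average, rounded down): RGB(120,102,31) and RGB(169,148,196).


Midpoint: each channel = ⌊(C₁+C₂)/2⌋
R: ⌊(120+169)/2⌋ = 144
G: ⌊(102+148)/2⌋ = 125
B: ⌊(31+196)/2⌋ = 113
= RGB(144, 125, 113)


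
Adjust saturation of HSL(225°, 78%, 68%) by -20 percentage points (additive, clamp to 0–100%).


Original S = 78%
Adjustment = -20 percentage points
New S = 78 + (-20) = 58
Clamp to [0, 100] → 58
= HSL(225°, 58%, 68%)


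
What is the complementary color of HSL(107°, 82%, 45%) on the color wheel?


Complement = opposite side of color wheel = hue + 180°
H' = (107 + 180) mod 360 = 287°
S and L unchanged.
= HSL(287°, 82%, 45%)


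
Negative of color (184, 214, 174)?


Invert: (255-R, 255-G, 255-B)
R: 255-184 = 71
G: 255-214 = 41
B: 255-174 = 81
= RGB(71, 41, 81)


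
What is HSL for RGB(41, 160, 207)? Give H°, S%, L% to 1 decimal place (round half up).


Normalize: R'=41/255≈0.1608, G'=160/255≈0.6275, B'=207/255≈0.8118
Max=207/255, Min=41/255, Δ=Max-Min=166/255
L = (Max+Min)/2 = (207+41)/510 = 248/510 = 0.48627… → L = 48.6%
L ≤ 0.5 → S = Δ/(Max+Min) = 166/(207+41) = 166/248 = 0.66935… → S = 66.9%
(the 1/255 factors cancel in S and H, so raw channel differences can be used)
Max is B' → H = 60 × ((R-G)/Δ + 4) = 60 × ((41-160)/166 + 4)
  -119/166 + 4 = -0.7168… + 4 = 3.2831…
  H = 60 × 3.2831… = 196.987…° → H = 197.0°
= HSL(197.0°, 66.9%, 48.6%)


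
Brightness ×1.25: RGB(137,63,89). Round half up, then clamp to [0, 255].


Multiply each channel by 1.25, round half up, clamp to [0, 255]
R: 137×1.25 = 171.25 → round → 171
G: 63×1.25 = 78.75 → round → 79
B: 89×1.25 = 111.25 → round → 111
= RGB(171, 79, 111)


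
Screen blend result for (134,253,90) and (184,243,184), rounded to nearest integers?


Screen: C = 255 - (255-A)×(255-B)/255, rounded to nearest integer
R: 255 - (255-134)×(255-184)/255 = 255 - 8591/255 ≈ 255 - 33.690 = 221.310 → 221
G: 255 - (255-253)×(255-243)/255 = 255 - 24/255 ≈ 255 - 0.094 = 254.906 → 255
B: 255 - (255-90)×(255-184)/255 = 255 - 11715/255 ≈ 255 - 45.941 = 209.059 → 209
= RGB(221, 255, 209)


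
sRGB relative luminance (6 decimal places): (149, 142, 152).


Linearize each channel (sRGB transfer function): c = v/255; c_lin = c/12.92 if c ≤ 0.04045, else ((c+0.055)/1.055)^2.4
  R: 149/255 ≈ 0.584314 > 0.04045 → ((0.584314+0.055)/1.055)^2.4 ≈ 0.300544
  G: 142/255 ≈ 0.556863 > 0.04045 → ((0.556863+0.055)/1.055)^2.4 ≈ 0.270498
  B: 152/255 ≈ 0.596078 > 0.04045 → ((0.596078+0.055)/1.055)^2.4 ≈ 0.313989
R_lin = 0.300544, G_lin = 0.270498, B_lin = 0.313989
L = 0.2126×R + 0.7152×G + 0.0722×B
L = 0.2126×0.300544 + 0.7152×0.270498 + 0.0722×0.313989
L ≈ 0.280026


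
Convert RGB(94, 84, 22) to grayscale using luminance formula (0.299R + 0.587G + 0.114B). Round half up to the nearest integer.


Gray = 0.299×R + 0.587×G + 0.114×B
Gray = 0.299×94 + 0.587×84 + 0.114×22
Gray = 28.106 + 49.308 + 2.508
Gray = 79.922 → round half up → 80
Gray = 80


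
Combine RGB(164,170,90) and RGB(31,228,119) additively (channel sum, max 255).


Additive: each channel = min(255, C₁+C₂)
R: 164+31 = 195 → 195
G: 170+228 = 398 → 255
B: 90+119 = 209 → 209
= RGB(195, 255, 209)


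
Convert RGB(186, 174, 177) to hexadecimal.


R = 186 → BA (hex)
G = 174 → AE (hex)
B = 177 → B1 (hex)
Hex = #BAAEB1


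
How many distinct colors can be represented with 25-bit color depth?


Colors = 2^bits = 2^25
= 33,554,432 colors


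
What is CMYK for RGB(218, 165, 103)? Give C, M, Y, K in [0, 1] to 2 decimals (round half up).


R'=218/255≈0.8549, G'=165/255≈0.6471, B'=103/255≈0.4039
K = 1 - max(R',G',B') = 1 - 218/255 = 37/255 = 0.14509… → 0.15
(1-R'-K)/(1-K) simplifies to (max-R)/max with max = 218:
C = (218-218)/218 = 0/218 = 0 → 0.00
M = (218-165)/218 = 53/218 = 0.24311… → 0.24
Y = (218-103)/218 = 115/218 = 0.52752… → 0.53
= CMYK(0.00, 0.24, 0.53, 0.15)


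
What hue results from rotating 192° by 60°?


New hue = (H + rotation) mod 360
New hue = (192 + 60) mod 360
= 252 mod 360
= 252°


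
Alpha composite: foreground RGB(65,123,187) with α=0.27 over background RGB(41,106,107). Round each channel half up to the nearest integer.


C = α×F + (1-α)×B, with 1-α = 0.73
R: 0.27×65 + 0.73×41 = 17.55 + 29.93 = 47.48 → 47
G: 0.27×123 + 0.73×106 = 33.21 + 77.38 = 110.59 → 111
B: 0.27×187 + 0.73×107 = 50.49 + 78.11 = 128.60 → 129
= RGB(47, 111, 129)


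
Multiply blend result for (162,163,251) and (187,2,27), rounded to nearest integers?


Multiply: C = A×B/255, rounded to nearest integer
R: 162×187/255 = 30294/255 ≈ 118.800 → 119
G: 163×2/255 = 326/255 ≈ 1.278 → 1
B: 251×27/255 = 6777/255 ≈ 26.576 → 27
= RGB(119, 1, 27)


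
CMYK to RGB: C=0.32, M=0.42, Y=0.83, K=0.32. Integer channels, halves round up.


R = 255 × (1-C) × (1-K) = 255 × 0.68 × 0.68 = 117.912 → 118
G = 255 × (1-M) × (1-K) = 255 × 0.58 × 0.68 = 100.572 → 101
B = 255 × (1-Y) × (1-K) = 255 × 0.17 × 0.68 = 29.478 → 29
= RGB(118, 101, 29)


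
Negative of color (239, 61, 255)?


Invert: (255-R, 255-G, 255-B)
R: 255-239 = 16
G: 255-61 = 194
B: 255-255 = 0
= RGB(16, 194, 0)


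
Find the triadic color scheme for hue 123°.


Triadic: equally spaced at 120° intervals
H1 = 123°
H2 = (123 + 120) mod 360 = 243°
H3 = (123 + 240) mod 360 = 3°
Triadic = 123°, 243°, 3°


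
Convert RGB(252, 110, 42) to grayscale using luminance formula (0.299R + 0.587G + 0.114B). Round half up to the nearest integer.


Gray = 0.299×R + 0.587×G + 0.114×B
Gray = 0.299×252 + 0.587×110 + 0.114×42
Gray = 75.348 + 64.570 + 4.788
Gray = 144.706 → round half up → 145
Gray = 145


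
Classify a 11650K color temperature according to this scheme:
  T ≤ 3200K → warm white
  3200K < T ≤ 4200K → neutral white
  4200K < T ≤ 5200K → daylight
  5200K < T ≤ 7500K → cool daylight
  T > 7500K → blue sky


Temperature: 11650K
11650K > 7500K → blue sky
Classification: blue sky


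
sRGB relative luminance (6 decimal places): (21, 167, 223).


Linearize each channel (sRGB transfer function): c = v/255; c_lin = c/12.92 if c ≤ 0.04045, else ((c+0.055)/1.055)^2.4
  R: 21/255 ≈ 0.082353 > 0.04045 → ((0.082353+0.055)/1.055)^2.4 ≈ 0.007499
  G: 167/255 ≈ 0.654902 > 0.04045 → ((0.654902+0.055)/1.055)^2.4 ≈ 0.386429
  B: 223/255 ≈ 0.874510 > 0.04045 → ((0.874510+0.055)/1.055)^2.4 ≈ 0.737910
R_lin = 0.007499, G_lin = 0.386429, B_lin = 0.737910
L = 0.2126×R + 0.7152×G + 0.0722×B
L = 0.2126×0.007499 + 0.7152×0.386429 + 0.0722×0.737910
L ≈ 0.331246


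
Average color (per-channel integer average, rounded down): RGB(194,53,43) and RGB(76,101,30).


Midpoint: each channel = ⌊(C₁+C₂)/2⌋
R: ⌊(194+76)/2⌋ = 135
G: ⌊(53+101)/2⌋ = 77
B: ⌊(43+30)/2⌋ = 36
= RGB(135, 77, 36)


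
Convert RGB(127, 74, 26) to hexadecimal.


R = 127 → 7F (hex)
G = 74 → 4A (hex)
B = 26 → 1A (hex)
Hex = #7F4A1A


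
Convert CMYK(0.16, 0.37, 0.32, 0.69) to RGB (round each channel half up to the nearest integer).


R = 255 × (1-C) × (1-K) = 255 × 0.84 × 0.31 = 66.402 → 66
G = 255 × (1-M) × (1-K) = 255 × 0.63 × 0.31 = 49.8015 → 50
B = 255 × (1-Y) × (1-K) = 255 × 0.68 × 0.31 = 53.754 → 54
= RGB(66, 50, 54)


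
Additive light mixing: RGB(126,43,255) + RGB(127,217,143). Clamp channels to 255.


Additive: each channel = min(255, C₁+C₂)
R: 126+127 = 253 → 253
G: 43+217 = 260 → 255
B: 255+143 = 398 → 255
= RGB(253, 255, 255)


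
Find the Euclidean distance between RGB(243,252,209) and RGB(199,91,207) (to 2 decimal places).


d = √[(R₁-R₂)² + (G₁-G₂)² + (B₁-B₂)²]
d = √[(243-199)² + (252-91)² + (209-207)²]
d = √[1936 + 25921 + 4]
d = √27861
d ≈ 166.92


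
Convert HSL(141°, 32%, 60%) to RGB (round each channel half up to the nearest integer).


H=141°, S=0.32, L=0.60
C = (1-|2L-1|)×S = (1-|0.20|)×0.32 = 0.256
H' = H/60 = 141/60 ≈ 2.3500; X = C×(1-|H' mod 2 - 1|) = 0.0896
m = L - C/2 = 0.60 - 0.128 = 0.472
Sector ⌊H'⌋ = 2 → (R',G',B') = (0.0, 0.256, 0.0896)
RGB = ((R'+m)×255, (G'+m)×255, (B'+m)×255) = (120.36, 185.64, 143.208)
Round half up → RGB(120, 186, 143)


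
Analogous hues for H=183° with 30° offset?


Base hue: 183°
Left analog: (183 - 30) mod 360 = 153°
Right analog: (183 + 30) mod 360 = 213°
Analogous hues = 153° and 213°


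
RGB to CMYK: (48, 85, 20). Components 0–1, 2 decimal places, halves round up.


R'=48/255≈0.1882, G'=85/255≈0.3333, B'=20/255≈0.0784
K = 1 - max(R',G',B') = 1 - 85/255 = 170/255 = 0.66666… → 0.67
(1-R'-K)/(1-K) simplifies to (max-R)/max with max = 85:
C = (85-48)/85 = 37/85 = 0.43529… → 0.44
M = (85-85)/85 = 0/85 = 0 → 0.00
Y = (85-20)/85 = 65/85 = 0.76470… → 0.76
= CMYK(0.44, 0.00, 0.76, 0.67)
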